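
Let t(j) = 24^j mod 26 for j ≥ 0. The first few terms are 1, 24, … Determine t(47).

6

t(0) = 1; t(1) = 24; t(2) = 4; t(3) = 18; t(4) = 16; t(5) = 20; t(6) = 12; t(7) = 2; t(8) = 22; t(9) = 8; t(10) = 10; t(11) = 6; t(12) = 14; t(13) = 24.
Since t(13) = t(1) = 24, the sequence is eventually periodic: after a pre-period of length 1 it cycles with period 12.
For j ≥ 1, t(j) depends only on (j - 1) mod 12. (47 - 1) mod 12 = 10, so t(47) = t(11) = 6.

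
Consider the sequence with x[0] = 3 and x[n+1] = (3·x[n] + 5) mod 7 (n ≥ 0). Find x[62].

We have x[0] = 3, x[1] = 0, x[2] = 5, x[3] = 6, x[4] = 2, x[5] = 4, x[6] = 3.
The sequence repeats with period 6.
So x[62] = x[0 + ((62-0) mod 6)] = x[2] = 5.

5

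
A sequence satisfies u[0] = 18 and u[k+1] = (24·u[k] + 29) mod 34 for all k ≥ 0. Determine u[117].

We have u[0] = 18; u[1] = 19; u[2] = 9; u[3] = 7; u[4] = 27; u[5] = 31; u[6] = 25; u[7] = 17; u[8] = 29; u[9] = 11; u[10] = 21; u[11] = 23; u[12] = 3; u[13] = 33; u[14] = 5; u[15] = 13; u[16] = 1; u[17] = 19.
Since u[17] = u[1] = 19, the sequence is eventually periodic: after a pre-period of length 1 it cycles with period 16.
For k ≥ 1, u[k] depends only on (k - 1) mod 16. (117 - 1) mod 16 = 4, so u[117] = u[5] = 31.

31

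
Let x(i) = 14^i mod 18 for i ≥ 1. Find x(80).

16

x(1) = 14, x(2) = 16, x(3) = 8, x(4) = 4, x(5) = 2, x(6) = 10, x(7) = 14.
The sequence repeats with period 6.
So x(80) = x(1 + ((80-1) mod 6)) = x(2) = 16.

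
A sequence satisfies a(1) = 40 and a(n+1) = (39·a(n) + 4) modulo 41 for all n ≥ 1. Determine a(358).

Listing terms: a(1) = 40, a(2) = 6, a(3) = 33, a(4) = 20, a(5) = 5, a(6) = 35, a(7) = 16, a(8) = 13, a(9) = 19, a(10) = 7, a(11) = 31, a(12) = 24, a(13) = 38, a(14) = 10, a(15) = 25, a(16) = 36, a(17) = 14, a(18) = 17, a(19) = 11, a(20) = 23, a(21) = 40.
Since a(21) = a(1) = 40, the sequence is periodic with period 20.
So a(358) = a(1 + ((358-1) mod 20)) = a(18) = 17.

17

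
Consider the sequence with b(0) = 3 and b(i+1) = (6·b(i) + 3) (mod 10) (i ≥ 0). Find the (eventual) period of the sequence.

We have b(0) = 3; b(1) = 1; b(2) = 9; b(3) = 7; b(4) = 5; b(5) = 3.
The sequence repeats with period 5.

5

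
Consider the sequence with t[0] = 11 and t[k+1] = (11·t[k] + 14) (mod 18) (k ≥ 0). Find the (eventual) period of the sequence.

t[0] = 11,  t[1] = 9,  t[2] = 5,  t[3] = 15,  t[4] = 17,  t[5] = 3,  t[6] = 11.
The sequence repeats with period 6.

6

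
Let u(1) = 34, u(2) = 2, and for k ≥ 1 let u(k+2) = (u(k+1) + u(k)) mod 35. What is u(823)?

11

Computing terms: u(1) = 34; u(2) = 2; u(3) = 1; u(4) = 3; u(5) = 4; u(6) = 7; u(7) = 11; u(8) = 18; u(9) = 29; u(10) = 12; u(11) = 6; u(12) = 18; u(13) = 24; u(14) = 7; u(15) = 31; u(16) = 3; u(17) = 34; u(18) = 2.
Since (u(17), u(18)) = (u(1), u(2)) = (34, 2) (two consecutive terms determine the rest), the sequence is periodic with period 16.
So u(823) = u(1 + ((823-1) mod 16)) = u(7) = 11.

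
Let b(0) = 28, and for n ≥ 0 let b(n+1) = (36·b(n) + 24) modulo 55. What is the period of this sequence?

5

Listing terms: b(0) = 28,  b(1) = 42,  b(2) = 51,  b(3) = 45,  b(4) = 49,  b(5) = 28.
The sequence repeats with period 5.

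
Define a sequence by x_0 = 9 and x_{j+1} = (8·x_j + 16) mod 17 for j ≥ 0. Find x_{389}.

x_0 = 9,  x_1 = 3,  x_2 = 6,  x_3 = 13,  x_4 = 1,  x_5 = 7,  x_6 = 4,  x_7 = 14,  x_8 = 9.
The sequence repeats with period 8.
So x_{389} = x_{0 + ((389-0) mod 8)} = x_5 = 7.

7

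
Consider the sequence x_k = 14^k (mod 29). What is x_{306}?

x_0 = 1; x_1 = 14; x_2 = 22; x_3 = 18; x_4 = 20; x_5 = 19; x_6 = 5; x_7 = 12; x_8 = 23; x_9 = 3; x_{10} = 13; x_{11} = 8; x_{12} = 25; x_{13} = 2; x_{14} = 28; x_{15} = 15; x_{16} = 7; x_{17} = 11; x_{18} = 9; x_{19} = 10; x_{20} = 24; x_{21} = 17; x_{22} = 6; x_{23} = 26; x_{24} = 16; x_{25} = 21; x_{26} = 4; x_{27} = 27; x_{28} = 1.
The sequence repeats with period 28.
So x_{306} = x_{0 + ((306-0) mod 28)} = x_{26} = 4.

4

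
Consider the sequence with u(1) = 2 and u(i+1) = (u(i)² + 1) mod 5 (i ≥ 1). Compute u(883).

2

Computing terms: u(1) = 2, u(2) = 0, u(3) = 1, u(4) = 2.
The sequence repeats with period 3.
(883 - 1) mod 3 = 0, so u(883) = u(1) = 2.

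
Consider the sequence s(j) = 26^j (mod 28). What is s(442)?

16

Computing terms: s(0) = 1, s(1) = 26, s(2) = 4, s(3) = 20, s(4) = 16, s(5) = 24, s(6) = 8, s(7) = 12, s(8) = 4.
Since s(8) = s(2) = 4, the sequence is eventually periodic: after a pre-period of length 2 it cycles with period 6.
For j ≥ 2, s(j) depends only on (j - 2) mod 6. (442 - 2) mod 6 = 2, so s(442) = s(4) = 16.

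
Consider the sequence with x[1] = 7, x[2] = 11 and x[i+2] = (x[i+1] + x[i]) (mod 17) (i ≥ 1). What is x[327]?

We have x[1] = 7,  x[2] = 11,  x[3] = 1,  x[4] = 12,  x[5] = 13,  x[6] = 8,  x[7] = 4,  x[8] = 12,  x[9] = 16,  x[10] = 11,  x[11] = 10,  x[12] = 4,  x[13] = 14,  x[14] = 1,  x[15] = 15,  x[16] = 16,  x[17] = 14,  x[18] = 13,  x[19] = 10,  x[20] = 6,  x[21] = 16,  x[22] = 5,  x[23] = 4,  x[24] = 9,  x[25] = 13,  x[26] = 5,  x[27] = 1,  x[28] = 6,  x[29] = 7,  x[30] = 13,  x[31] = 3,  x[32] = 16,  x[33] = 2,  x[34] = 1,  x[35] = 3,  x[36] = 4,  x[37] = 7,  x[38] = 11.
Since (x[37], x[38]) = (x[1], x[2]) = (7, 11) (two consecutive terms determine the rest), the sequence is periodic with period 36.
(327 - 1) mod 36 = 2, so x[327] = x[3] = 1.

1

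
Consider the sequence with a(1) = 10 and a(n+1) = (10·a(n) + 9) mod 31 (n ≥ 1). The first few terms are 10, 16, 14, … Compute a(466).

10

Listing terms: a(1) = 10,  a(2) = 16,  a(3) = 14,  a(4) = 25,  a(5) = 11,  a(6) = 26,  a(7) = 21,  a(8) = 2,  a(9) = 29,  a(10) = 20,  a(11) = 23,  a(12) = 22,  a(13) = 12,  a(14) = 5,  a(15) = 28,  a(16) = 10.
The sequence repeats with period 15.
So a(466) = a(1 + ((466-1) mod 15)) = a(1) = 10.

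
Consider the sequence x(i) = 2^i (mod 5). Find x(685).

We have x(0) = 1,  x(1) = 2,  x(2) = 4,  x(3) = 3,  x(4) = 1.
The sequence repeats with period 4.
So x(685) = x(0 + ((685-0) mod 4)) = x(1) = 2.

2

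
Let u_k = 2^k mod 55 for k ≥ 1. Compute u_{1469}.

17

u_1 = 2,  u_2 = 4,  u_3 = 8,  u_4 = 16,  u_5 = 32,  u_6 = 9,  u_7 = 18,  u_8 = 36,  u_9 = 17,  u_{10} = 34,  u_{11} = 13,  u_{12} = 26,  u_{13} = 52,  u_{14} = 49,  u_{15} = 43,  u_{16} = 31,  u_{17} = 7,  u_{18} = 14,  u_{19} = 28,  u_{20} = 1,  u_{21} = 2.
Since u_{21} = u_1 = 2, the sequence is periodic with period 20.
(1469 - 1) mod 20 = 8, so u_{1469} = u_9 = 17.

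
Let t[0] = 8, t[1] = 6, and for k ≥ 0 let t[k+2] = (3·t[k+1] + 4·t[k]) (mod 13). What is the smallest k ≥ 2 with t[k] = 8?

t[0] = 8; t[1] = 6; t[2] = 11; t[3] = 5; t[4] = 7; t[5] = 2; t[6] = 8; t[7] = 6.
Since (t[6], t[7]) = (t[0], t[1]) = (8, 6) (two consecutive terms determine the rest), the sequence is periodic with period 6.
The value 8 next appears (with k ≥ 2) at t[6].

6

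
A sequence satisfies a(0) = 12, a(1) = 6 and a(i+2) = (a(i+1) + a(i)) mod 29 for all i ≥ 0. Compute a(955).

24

a(0) = 12, a(1) = 6, a(2) = 18, a(3) = 24, a(4) = 13, a(5) = 8, a(6) = 21, a(7) = 0, a(8) = 21, a(9) = 21, a(10) = 13, a(11) = 5, a(12) = 18, a(13) = 23, a(14) = 12, a(15) = 6.
Since (a(14), a(15)) = (a(0), a(1)) = (12, 6) (two consecutive terms determine the rest), the sequence is periodic with period 14.
So a(955) = a(0 + ((955-0) mod 14)) = a(3) = 24.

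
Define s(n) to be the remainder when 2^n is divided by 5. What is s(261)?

s(1) = 2,  s(2) = 4,  s(3) = 3,  s(4) = 1,  s(5) = 2.
The sequence repeats with period 4.
(261 - 1) mod 4 = 0, so s(261) = s(1) = 2.

2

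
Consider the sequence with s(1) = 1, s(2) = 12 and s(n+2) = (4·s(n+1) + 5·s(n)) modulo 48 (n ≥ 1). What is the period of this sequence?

24

Listing terms: s(1) = 1, s(2) = 12, s(3) = 5, s(4) = 32, s(5) = 9, s(6) = 4, s(7) = 13, s(8) = 24, s(9) = 17, s(10) = 44, s(11) = 21, s(12) = 16, s(13) = 25, s(14) = 36, s(15) = 29, s(16) = 8, s(17) = 33, s(18) = 28, s(19) = 37, s(20) = 0, s(21) = 41, s(22) = 20, s(23) = 45, s(24) = 40, s(25) = 1, s(26) = 12.
Since (s(25), s(26)) = (s(1), s(2)) = (1, 12) (two consecutive terms determine the rest), the sequence is periodic with period 24.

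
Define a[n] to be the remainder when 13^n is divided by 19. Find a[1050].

11

Computing terms: a[1] = 13; a[2] = 17; a[3] = 12; a[4] = 4; a[5] = 14; a[6] = 11; a[7] = 10; a[8] = 16; a[9] = 18; a[10] = 6; a[11] = 2; a[12] = 7; a[13] = 15; a[14] = 5; a[15] = 8; a[16] = 9; a[17] = 3; a[18] = 1; a[19] = 13.
The sequence repeats with period 18.
(1050 - 1) mod 18 = 5, so a[1050] = a[6] = 11.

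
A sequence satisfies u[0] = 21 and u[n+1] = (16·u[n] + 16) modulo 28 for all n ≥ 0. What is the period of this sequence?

We have u[0] = 21, u[1] = 16, u[2] = 20, u[3] = 0, u[4] = 16.
Since u[4] = u[1] = 16, the sequence is eventually periodic: after a pre-period of length 1 it cycles with period 3.

3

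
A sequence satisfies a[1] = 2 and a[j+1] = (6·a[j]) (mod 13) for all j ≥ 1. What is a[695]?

Computing terms: a[1] = 2; a[2] = 12; a[3] = 7; a[4] = 3; a[5] = 5; a[6] = 4; a[7] = 11; a[8] = 1; a[9] = 6; a[10] = 10; a[11] = 8; a[12] = 9; a[13] = 2.
Since a[13] = a[1] = 2, the sequence is periodic with period 12.
So a[695] = a[1 + ((695-1) mod 12)] = a[11] = 8.

8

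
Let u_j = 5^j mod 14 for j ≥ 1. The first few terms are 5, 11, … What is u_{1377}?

Listing terms: u_1 = 5; u_2 = 11; u_3 = 13; u_4 = 9; u_5 = 3; u_6 = 1; u_7 = 5.
The sequence repeats with period 6.
(1377 - 1) mod 6 = 2, so u_{1377} = u_3 = 13.

13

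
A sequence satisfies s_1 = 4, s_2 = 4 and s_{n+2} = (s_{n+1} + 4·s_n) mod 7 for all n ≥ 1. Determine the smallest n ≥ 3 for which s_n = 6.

3

We have s_1 = 4; s_2 = 4; s_3 = 6; s_4 = 1; s_5 = 4; s_6 = 1; s_7 = 3; s_8 = 0; s_9 = 5; s_{10} = 5; s_{11} = 4; s_{12} = 3; s_{13} = 5; s_{14} = 3; s_{15} = 2; s_{16} = 0; s_{17} = 1; s_{18} = 1; s_{19} = 5; s_{20} = 2; s_{21} = 1; s_{22} = 2; s_{23} = 6; s_{24} = 0; s_{25} = 3; s_{26} = 3; s_{27} = 1; s_{28} = 6; s_{29} = 3; s_{30} = 6; s_{31} = 4; s_{32} = 0; s_{33} = 2; s_{34} = 2; s_{35} = 3; s_{36} = 4; s_{37} = 2; s_{38} = 4; s_{39} = 5; s_{40} = 0; s_{41} = 6; s_{42} = 6; s_{43} = 2; s_{44} = 5; s_{45} = 6; s_{46} = 5; s_{47} = 1; s_{48} = 0; s_{49} = 4; s_{50} = 4.
The sequence repeats with period 48.
The value 6 first appears (with n ≥ 3) at s_3.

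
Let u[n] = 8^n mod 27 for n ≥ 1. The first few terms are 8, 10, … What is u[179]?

17

We have u[1] = 8,  u[2] = 10,  u[3] = 26,  u[4] = 19,  u[5] = 17,  u[6] = 1,  u[7] = 8.
Since u[7] = u[1] = 8, the sequence is periodic with period 6.
So u[179] = u[1 + ((179-1) mod 6)] = u[5] = 17.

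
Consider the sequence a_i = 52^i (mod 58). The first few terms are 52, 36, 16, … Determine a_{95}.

20

We have a_1 = 52; a_2 = 36; a_3 = 16; a_4 = 20; a_5 = 54; a_6 = 24; a_7 = 30; a_8 = 52.
Since a_8 = a_1 = 52, the sequence is periodic with period 7.
So a_{95} = a_{1 + ((95-1) mod 7)} = a_4 = 20.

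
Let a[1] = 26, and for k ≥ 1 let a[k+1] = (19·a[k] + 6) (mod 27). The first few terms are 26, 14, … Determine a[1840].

17

a[1] = 26, a[2] = 14, a[3] = 2, a[4] = 17, a[5] = 5, a[6] = 20, a[7] = 8, a[8] = 23, a[9] = 11, a[10] = 26.
The sequence repeats with period 9.
So a[1840] = a[1 + ((1840-1) mod 9)] = a[4] = 17.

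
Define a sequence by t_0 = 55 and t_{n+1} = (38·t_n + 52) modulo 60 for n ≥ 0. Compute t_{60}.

Computing terms: t_0 = 55, t_1 = 42, t_2 = 28, t_3 = 36, t_4 = 40, t_5 = 12, t_6 = 28.
Since t_6 = t_2 = 28, the sequence is eventually periodic: after a pre-period of length 2 it cycles with period 4.
For n ≥ 2, t_n depends only on (n - 2) mod 4. (60 - 2) mod 4 = 2, so t_{60} = t_4 = 40.

40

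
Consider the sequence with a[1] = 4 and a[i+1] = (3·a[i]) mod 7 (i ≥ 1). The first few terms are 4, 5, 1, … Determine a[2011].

We have a[1] = 4; a[2] = 5; a[3] = 1; a[4] = 3; a[5] = 2; a[6] = 6; a[7] = 4.
Since a[7] = a[1] = 4, the sequence is periodic with period 6.
So a[2011] = a[1 + ((2011-1) mod 6)] = a[1] = 4.

4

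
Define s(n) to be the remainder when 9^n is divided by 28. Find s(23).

Listing terms: s(0) = 1; s(1) = 9; s(2) = 25; s(3) = 1.
Since s(3) = s(0) = 1, the sequence is periodic with period 3.
So s(23) = s(0 + ((23-0) mod 3)) = s(2) = 25.

25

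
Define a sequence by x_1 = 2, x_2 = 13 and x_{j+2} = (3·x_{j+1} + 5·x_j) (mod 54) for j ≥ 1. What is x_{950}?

Listing terms: x_1 = 2,  x_2 = 13,  x_3 = 49,  x_4 = 50,  x_5 = 17,  x_6 = 31,  x_7 = 16,  x_8 = 41,  x_9 = 41,  x_{10} = 4,  x_{11} = 1,  x_{12} = 23,  x_{13} = 20,  x_{14} = 13,  x_{15} = 31,  x_{16} = 50,  x_{17} = 35,  x_{18} = 31,  x_{19} = 52,  x_{20} = 41,  x_{21} = 5,  x_{22} = 4,  x_{23} = 37,  x_{24} = 23,  x_{25} = 38,  x_{26} = 13,  x_{27} = 13,  x_{28} = 50,  x_{29} = 53,  x_{30} = 31,  x_{31} = 34,  x_{32} = 41,  x_{33} = 23,  x_{34} = 4,  x_{35} = 19,  x_{36} = 23,  x_{37} = 2,  x_{38} = 13.
Since (x_{37}, x_{38}) = (x_1, x_2) = (2, 13) (two consecutive terms determine the rest), the sequence is periodic with period 36.
So x_{950} = x_{1 + ((950-1) mod 36)} = x_{14} = 13.

13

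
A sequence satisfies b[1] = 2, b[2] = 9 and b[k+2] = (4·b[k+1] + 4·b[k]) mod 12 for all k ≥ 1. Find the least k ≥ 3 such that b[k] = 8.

Computing terms: b[1] = 2, b[2] = 9, b[3] = 8, b[4] = 8, b[5] = 4, b[6] = 0, b[7] = 4, b[8] = 4, b[9] = 8, b[10] = 0, b[11] = 8, b[12] = 8.
Since (b[11], b[12]) = (b[3], b[4]) = (8, 8) (two consecutive terms determine the rest), the sequence is eventually periodic: after a pre-period of length 2 it cycles with period 8.
The value 8 first appears (with k ≥ 3) at b[3].

3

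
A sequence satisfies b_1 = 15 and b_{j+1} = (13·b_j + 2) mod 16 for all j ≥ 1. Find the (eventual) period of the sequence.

8

We have b_1 = 15; b_2 = 5; b_3 = 3; b_4 = 9; b_5 = 7; b_6 = 13; b_7 = 11; b_8 = 1; b_9 = 15.
The sequence repeats with period 8.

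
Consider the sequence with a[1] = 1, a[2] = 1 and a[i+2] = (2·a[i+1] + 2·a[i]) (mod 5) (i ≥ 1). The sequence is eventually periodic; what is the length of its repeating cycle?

24

Computing terms: a[1] = 1; a[2] = 1; a[3] = 4; a[4] = 0; a[5] = 3; a[6] = 1; a[7] = 3; a[8] = 3; a[9] = 2; a[10] = 0; a[11] = 4; a[12] = 3; a[13] = 4; a[14] = 4; a[15] = 1; a[16] = 0; a[17] = 2; a[18] = 4; a[19] = 2; a[20] = 2; a[21] = 3; a[22] = 0; a[23] = 1; a[24] = 2; a[25] = 1; a[26] = 1.
The sequence repeats with period 24.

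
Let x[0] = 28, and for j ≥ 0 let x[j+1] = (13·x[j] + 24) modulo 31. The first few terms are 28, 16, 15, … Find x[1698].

Listing terms: x[0] = 28, x[1] = 16, x[2] = 15, x[3] = 2, x[4] = 19, x[5] = 23, x[6] = 13, x[7] = 7, x[8] = 22, x[9] = 0, x[10] = 24, x[11] = 26, x[12] = 21, x[13] = 18, x[14] = 10, x[15] = 30, x[16] = 11, x[17] = 12, x[18] = 25, x[19] = 8, x[20] = 4, x[21] = 14, x[22] = 20, x[23] = 5, x[24] = 27, x[25] = 3, x[26] = 1, x[27] = 6, x[28] = 9, x[29] = 17, x[30] = 28.
The sequence repeats with period 30.
(1698 - 0) mod 30 = 18, so x[1698] = x[18] = 25.

25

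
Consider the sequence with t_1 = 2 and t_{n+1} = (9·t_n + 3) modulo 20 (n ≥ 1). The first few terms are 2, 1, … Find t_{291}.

Computing terms: t_1 = 2,  t_2 = 1,  t_3 = 12,  t_4 = 11,  t_5 = 2.
The sequence repeats with period 4.
(291 - 1) mod 4 = 2, so t_{291} = t_3 = 12.

12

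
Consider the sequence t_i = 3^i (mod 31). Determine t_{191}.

13

Computing terms: t_0 = 1, t_1 = 3, t_2 = 9, t_3 = 27, t_4 = 19, t_5 = 26, t_6 = 16, t_7 = 17, t_8 = 20, t_9 = 29, t_{10} = 25, t_{11} = 13, t_{12} = 8, t_{13} = 24, t_{14} = 10, t_{15} = 30, t_{16} = 28, t_{17} = 22, t_{18} = 4, t_{19} = 12, t_{20} = 5, t_{21} = 15, t_{22} = 14, t_{23} = 11, t_{24} = 2, t_{25} = 6, t_{26} = 18, t_{27} = 23, t_{28} = 7, t_{29} = 21, t_{30} = 1.
Since t_{30} = t_0 = 1, the sequence is periodic with period 30.
(191 - 0) mod 30 = 11, so t_{191} = t_{11} = 13.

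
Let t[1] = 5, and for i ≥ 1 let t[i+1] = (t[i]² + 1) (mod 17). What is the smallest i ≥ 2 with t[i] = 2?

We have t[1] = 5,  t[2] = 9,  t[3] = 14,  t[4] = 10,  t[5] = 16,  t[6] = 2,  t[7] = 5.
Since t[7] = t[1] = 5, the sequence is periodic with period 6.
The value 2 first appears (with i ≥ 2) at t[6].

6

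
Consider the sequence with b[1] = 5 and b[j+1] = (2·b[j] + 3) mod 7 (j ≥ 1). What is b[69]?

Listing terms: b[1] = 5, b[2] = 6, b[3] = 1, b[4] = 5.
Since b[4] = b[1] = 5, the sequence is periodic with period 3.
So b[69] = b[1 + ((69-1) mod 3)] = b[3] = 1.

1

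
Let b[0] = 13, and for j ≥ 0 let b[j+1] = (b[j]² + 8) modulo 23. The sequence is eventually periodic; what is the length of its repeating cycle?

5

We have b[0] = 13; b[1] = 16; b[2] = 11; b[3] = 14; b[4] = 20; b[5] = 17; b[6] = 21; b[7] = 12; b[8] = 14.
Since b[8] = b[3] = 14, the sequence is eventually periodic: after a pre-period of length 3 it cycles with period 5.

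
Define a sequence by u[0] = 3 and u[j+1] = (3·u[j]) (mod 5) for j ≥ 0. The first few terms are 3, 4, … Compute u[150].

2

We have u[0] = 3,  u[1] = 4,  u[2] = 2,  u[3] = 1,  u[4] = 3.
Since u[4] = u[0] = 3, the sequence is periodic with period 4.
So u[150] = u[0 + ((150-0) mod 4)] = u[2] = 2.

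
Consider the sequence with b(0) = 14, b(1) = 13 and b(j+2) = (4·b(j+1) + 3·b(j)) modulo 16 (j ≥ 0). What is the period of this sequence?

b(0) = 14,  b(1) = 13,  b(2) = 14,  b(3) = 15,  b(4) = 6,  b(5) = 5,  b(6) = 6,  b(7) = 7,  b(8) = 14,  b(9) = 13.
The sequence repeats with period 8.

8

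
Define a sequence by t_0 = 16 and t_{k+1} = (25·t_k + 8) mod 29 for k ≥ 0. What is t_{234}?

8

We have t_0 = 16, t_1 = 2, t_2 = 0, t_3 = 8, t_4 = 5, t_5 = 17, t_6 = 27, t_7 = 16.
The sequence repeats with period 7.
So t_{234} = t_{0 + ((234-0) mod 7)} = t_3 = 8.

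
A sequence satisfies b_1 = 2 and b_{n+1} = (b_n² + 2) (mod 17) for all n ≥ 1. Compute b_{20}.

b_1 = 2; b_2 = 6; b_3 = 4; b_4 = 1; b_5 = 3; b_6 = 11; b_7 = 4.
Since b_7 = b_3 = 4, the sequence is eventually periodic: after a pre-period of length 2 it cycles with period 4.
For n ≥ 3, b_n depends only on (n - 3) mod 4. (20 - 3) mod 4 = 1, so b_{20} = b_4 = 1.

1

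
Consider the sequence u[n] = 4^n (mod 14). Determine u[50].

2

Listing terms: u[1] = 4,  u[2] = 2,  u[3] = 8,  u[4] = 4.
The sequence repeats with period 3.
(50 - 1) mod 3 = 1, so u[50] = u[2] = 2.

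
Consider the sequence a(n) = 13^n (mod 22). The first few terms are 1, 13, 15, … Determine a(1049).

17

Computing terms: a(0) = 1,  a(1) = 13,  a(2) = 15,  a(3) = 19,  a(4) = 5,  a(5) = 21,  a(6) = 9,  a(7) = 7,  a(8) = 3,  a(9) = 17,  a(10) = 1.
Since a(10) = a(0) = 1, the sequence is periodic with period 10.
(1049 - 0) mod 10 = 9, so a(1049) = a(9) = 17.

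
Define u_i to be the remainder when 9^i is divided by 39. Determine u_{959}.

Listing terms: u_1 = 9,  u_2 = 3,  u_3 = 27,  u_4 = 9.
The sequence repeats with period 3.
So u_{959} = u_{1 + ((959-1) mod 3)} = u_2 = 3.

3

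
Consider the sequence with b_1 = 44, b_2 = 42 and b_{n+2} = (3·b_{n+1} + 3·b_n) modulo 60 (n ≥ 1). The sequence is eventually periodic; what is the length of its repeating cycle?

12

Listing terms: b_1 = 44, b_2 = 42, b_3 = 18, b_4 = 0, b_5 = 54, b_6 = 42, b_7 = 48, b_8 = 30, b_9 = 54, b_{10} = 12, b_{11} = 18, b_{12} = 30, b_{13} = 24, b_{14} = 42, b_{15} = 18.
Since (b_{14}, b_{15}) = (b_2, b_3) = (42, 18) (two consecutive terms determine the rest), the sequence is eventually periodic: after a pre-period of length 1 it cycles with period 12.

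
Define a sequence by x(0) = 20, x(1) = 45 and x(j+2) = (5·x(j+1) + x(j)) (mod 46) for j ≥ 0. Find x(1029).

30

We have x(0) = 20, x(1) = 45, x(2) = 15, x(3) = 28, x(4) = 17, x(5) = 21, x(6) = 30, x(7) = 33, x(8) = 11, x(9) = 42, x(10) = 37, x(11) = 43, x(12) = 22, x(13) = 15, x(14) = 5, x(15) = 40, x(16) = 21, x(17) = 7, x(18) = 10, x(19) = 11, x(20) = 19, x(21) = 14, x(22) = 43, x(23) = 45, x(24) = 38, x(25) = 5, x(26) = 17, x(27) = 44, x(28) = 7, x(29) = 33, x(30) = 34, x(31) = 19, x(32) = 37, x(33) = 20, x(34) = 45.
The sequence repeats with period 33.
(1029 - 0) mod 33 = 6, so x(1029) = x(6) = 30.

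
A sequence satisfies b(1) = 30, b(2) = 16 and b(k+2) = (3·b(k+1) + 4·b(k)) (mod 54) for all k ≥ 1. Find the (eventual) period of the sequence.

18

b(1) = 30; b(2) = 16; b(3) = 6; b(4) = 28; b(5) = 0; b(6) = 4; b(7) = 12; b(8) = 52; b(9) = 42; b(10) = 10; b(11) = 36; b(12) = 40; b(13) = 48; b(14) = 34; b(15) = 24; b(16) = 46; b(17) = 18; b(18) = 22; b(19) = 30; b(20) = 16.
Since (b(19), b(20)) = (b(1), b(2)) = (30, 16) (two consecutive terms determine the rest), the sequence is periodic with period 18.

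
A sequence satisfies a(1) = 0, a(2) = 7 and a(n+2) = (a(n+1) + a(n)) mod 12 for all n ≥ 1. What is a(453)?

3

Computing terms: a(1) = 0,  a(2) = 7,  a(3) = 7,  a(4) = 2,  a(5) = 9,  a(6) = 11,  a(7) = 8,  a(8) = 7,  a(9) = 3,  a(10) = 10,  a(11) = 1,  a(12) = 11,  a(13) = 0,  a(14) = 11,  a(15) = 11,  a(16) = 10,  a(17) = 9,  a(18) = 7,  a(19) = 4,  a(20) = 11,  a(21) = 3,  a(22) = 2,  a(23) = 5,  a(24) = 7,  a(25) = 0,  a(26) = 7.
Since (a(25), a(26)) = (a(1), a(2)) = (0, 7) (two consecutive terms determine the rest), the sequence is periodic with period 24.
So a(453) = a(1 + ((453-1) mod 24)) = a(21) = 3.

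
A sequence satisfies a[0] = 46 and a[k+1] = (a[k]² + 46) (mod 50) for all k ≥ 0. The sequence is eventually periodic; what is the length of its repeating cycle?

3

Computing terms: a[0] = 46,  a[1] = 12,  a[2] = 40,  a[3] = 46.
Since a[3] = a[0] = 46, the sequence is periodic with period 3.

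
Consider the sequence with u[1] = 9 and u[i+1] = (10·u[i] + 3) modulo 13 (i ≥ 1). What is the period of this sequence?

We have u[1] = 9,  u[2] = 2,  u[3] = 10,  u[4] = 12,  u[5] = 6,  u[6] = 11,  u[7] = 9.
The sequence repeats with period 6.

6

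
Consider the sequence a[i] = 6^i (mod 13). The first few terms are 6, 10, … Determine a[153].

We have a[1] = 6, a[2] = 10, a[3] = 8, a[4] = 9, a[5] = 2, a[6] = 12, a[7] = 7, a[8] = 3, a[9] = 5, a[10] = 4, a[11] = 11, a[12] = 1, a[13] = 6.
Since a[13] = a[1] = 6, the sequence is periodic with period 12.
So a[153] = a[1 + ((153-1) mod 12)] = a[9] = 5.

5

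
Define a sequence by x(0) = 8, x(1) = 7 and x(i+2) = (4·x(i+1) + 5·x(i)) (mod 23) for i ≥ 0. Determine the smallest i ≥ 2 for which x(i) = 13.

16

Listing terms: x(0) = 8; x(1) = 7; x(2) = 22; x(3) = 8; x(4) = 4; x(5) = 10; x(6) = 14; x(7) = 14; x(8) = 11; x(9) = 22; x(10) = 5; x(11) = 15; x(12) = 16; x(13) = 1; x(14) = 15; x(15) = 19; x(16) = 13; x(17) = 9; x(18) = 9; x(19) = 12; x(20) = 1; x(21) = 18; x(22) = 8; x(23) = 7.
The sequence repeats with period 22.
The value 13 first appears (with i ≥ 2) at x(16).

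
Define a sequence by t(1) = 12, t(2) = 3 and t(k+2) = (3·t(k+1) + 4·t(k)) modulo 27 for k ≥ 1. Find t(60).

12

We have t(1) = 12,  t(2) = 3,  t(3) = 3,  t(4) = 21,  t(5) = 21,  t(6) = 12,  t(7) = 12,  t(8) = 3.
The sequence repeats with period 6.
(60 - 1) mod 6 = 5, so t(60) = t(6) = 12.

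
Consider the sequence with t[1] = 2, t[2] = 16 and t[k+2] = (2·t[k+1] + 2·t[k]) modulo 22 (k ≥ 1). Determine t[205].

We have t[1] = 2,  t[2] = 16,  t[3] = 14,  t[4] = 16,  t[5] = 16,  t[6] = 20,  t[7] = 6,  t[8] = 8,  t[9] = 6,  t[10] = 6,  t[11] = 2,  t[12] = 16.
The sequence repeats with period 10.
So t[205] = t[1 + ((205-1) mod 10)] = t[5] = 16.

16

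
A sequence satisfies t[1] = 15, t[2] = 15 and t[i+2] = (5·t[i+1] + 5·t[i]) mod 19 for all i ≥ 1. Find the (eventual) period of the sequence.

Computing terms: t[1] = 15; t[2] = 15; t[3] = 17; t[4] = 8; t[5] = 11; t[6] = 0; t[7] = 17; t[8] = 9; t[9] = 16; t[10] = 11; t[11] = 2; t[12] = 8; t[13] = 12; t[14] = 5; t[15] = 9; t[16] = 13; t[17] = 15; t[18] = 7; t[19] = 15; t[20] = 15.
Since (t[19], t[20]) = (t[1], t[2]) = (15, 15) (two consecutive terms determine the rest), the sequence is periodic with period 18.

18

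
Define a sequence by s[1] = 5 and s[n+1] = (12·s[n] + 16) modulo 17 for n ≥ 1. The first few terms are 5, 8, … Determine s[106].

3

s[1] = 5; s[2] = 8; s[3] = 10; s[4] = 0; s[5] = 16; s[6] = 4; s[7] = 13; s[8] = 2; s[9] = 6; s[10] = 3; s[11] = 1; s[12] = 11; s[13] = 12; s[14] = 7; s[15] = 15; s[16] = 9; s[17] = 5.
Since s[17] = s[1] = 5, the sequence is periodic with period 16.
(106 - 1) mod 16 = 9, so s[106] = s[10] = 3.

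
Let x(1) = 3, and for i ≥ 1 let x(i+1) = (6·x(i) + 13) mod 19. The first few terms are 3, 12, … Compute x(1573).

2

x(1) = 3; x(2) = 12; x(3) = 9; x(4) = 10; x(5) = 16; x(6) = 14; x(7) = 2; x(8) = 6; x(9) = 11; x(10) = 3.
Since x(10) = x(1) = 3, the sequence is periodic with period 9.
So x(1573) = x(1 + ((1573-1) mod 9)) = x(7) = 2.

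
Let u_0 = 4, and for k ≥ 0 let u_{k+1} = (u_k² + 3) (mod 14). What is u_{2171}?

We have u_0 = 4; u_1 = 5; u_2 = 0; u_3 = 3; u_4 = 12; u_5 = 7; u_6 = 10; u_7 = 5.
Since u_7 = u_1 = 5, the sequence is eventually periodic: after a pre-period of length 1 it cycles with period 6.
For k ≥ 1, u_k depends only on (k - 1) mod 6. (2171 - 1) mod 6 = 4, so u_{2171} = u_5 = 7.

7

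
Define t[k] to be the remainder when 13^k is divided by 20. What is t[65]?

13

Computing terms: t[0] = 1; t[1] = 13; t[2] = 9; t[3] = 17; t[4] = 1.
Since t[4] = t[0] = 1, the sequence is periodic with period 4.
(65 - 0) mod 4 = 1, so t[65] = t[1] = 13.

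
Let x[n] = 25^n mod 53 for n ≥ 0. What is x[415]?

x[0] = 1; x[1] = 25; x[2] = 42; x[3] = 43; x[4] = 15; x[5] = 4; x[6] = 47; x[7] = 9; x[8] = 13; x[9] = 7; x[10] = 16; x[11] = 29; x[12] = 36; x[13] = 52; x[14] = 28; x[15] = 11; x[16] = 10; x[17] = 38; x[18] = 49; x[19] = 6; x[20] = 44; x[21] = 40; x[22] = 46; x[23] = 37; x[24] = 24; x[25] = 17; x[26] = 1.
The sequence repeats with period 26.
(415 - 0) mod 26 = 25, so x[415] = x[25] = 17.

17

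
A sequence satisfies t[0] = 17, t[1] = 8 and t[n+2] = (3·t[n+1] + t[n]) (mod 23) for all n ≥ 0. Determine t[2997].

t[0] = 17; t[1] = 8; t[2] = 18; t[3] = 16; t[4] = 20; t[5] = 7; t[6] = 18; t[7] = 15; t[8] = 17; t[9] = 20; t[10] = 8; t[11] = 21; t[12] = 2; t[13] = 4; t[14] = 14; t[15] = 0; t[16] = 14; t[17] = 19; t[18] = 2; t[19] = 2; t[20] = 8; t[21] = 3; t[22] = 17; t[23] = 8.
Since (t[22], t[23]) = (t[0], t[1]) = (17, 8) (two consecutive terms determine the rest), the sequence is periodic with period 22.
(2997 - 0) mod 22 = 5, so t[2997] = t[5] = 7.

7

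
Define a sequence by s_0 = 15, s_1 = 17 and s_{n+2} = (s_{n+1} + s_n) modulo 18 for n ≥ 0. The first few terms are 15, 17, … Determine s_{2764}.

s_0 = 15,  s_1 = 17,  s_2 = 14,  s_3 = 13,  s_4 = 9,  s_5 = 4,  s_6 = 13,  s_7 = 17,  s_8 = 12,  s_9 = 11,  s_{10} = 5,  s_{11} = 16,  s_{12} = 3,  s_{13} = 1,  s_{14} = 4,  s_{15} = 5,  s_{16} = 9,  s_{17} = 14,  s_{18} = 5,  s_{19} = 1,  s_{20} = 6,  s_{21} = 7,  s_{22} = 13,  s_{23} = 2,  s_{24} = 15,  s_{25} = 17.
The sequence repeats with period 24.
(2764 - 0) mod 24 = 4, so s_{2764} = s_4 = 9.

9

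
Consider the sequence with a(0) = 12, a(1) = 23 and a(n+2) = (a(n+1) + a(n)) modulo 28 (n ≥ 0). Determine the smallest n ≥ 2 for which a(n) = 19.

We have a(0) = 12, a(1) = 23, a(2) = 7, a(3) = 2, a(4) = 9, a(5) = 11, a(6) = 20, a(7) = 3, a(8) = 23, a(9) = 26, a(10) = 21, a(11) = 19, a(12) = 12, a(13) = 3, a(14) = 15, a(15) = 18, a(16) = 5, a(17) = 23, a(18) = 0, a(19) = 23, a(20) = 23, a(21) = 18, a(22) = 13, a(23) = 3, a(24) = 16, a(25) = 19, a(26) = 7, a(27) = 26, a(28) = 5, a(29) = 3, a(30) = 8, a(31) = 11, a(32) = 19, a(33) = 2, a(34) = 21, a(35) = 23, a(36) = 16, a(37) = 11, a(38) = 27, a(39) = 10, a(40) = 9, a(41) = 19, a(42) = 0, a(43) = 19, a(44) = 19, a(45) = 10, a(46) = 1, a(47) = 11, a(48) = 12, a(49) = 23.
The sequence repeats with period 48.
The value 19 first appears (with n ≥ 2) at a(11).

11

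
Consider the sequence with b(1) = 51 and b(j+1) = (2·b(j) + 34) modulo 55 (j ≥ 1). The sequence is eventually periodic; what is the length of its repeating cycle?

b(1) = 51, b(2) = 26, b(3) = 31, b(4) = 41, b(5) = 6, b(6) = 46, b(7) = 16, b(8) = 11, b(9) = 1, b(10) = 36, b(11) = 51.
The sequence repeats with period 10.

10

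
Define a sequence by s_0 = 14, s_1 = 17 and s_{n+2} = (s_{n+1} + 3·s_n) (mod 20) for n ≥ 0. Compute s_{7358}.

We have s_0 = 14; s_1 = 17; s_2 = 19; s_3 = 10; s_4 = 7; s_5 = 17; s_6 = 18; s_7 = 9; s_8 = 3; s_9 = 10; s_{10} = 19; s_{11} = 9; s_{12} = 6; s_{13} = 13; s_{14} = 11; s_{15} = 10; s_{16} = 3; s_{17} = 13; s_{18} = 2; s_{19} = 1; s_{20} = 7; s_{21} = 10; s_{22} = 11; s_{23} = 1; s_{24} = 14; s_{25} = 17.
The sequence repeats with period 24.
So s_{7358} = s_{0 + ((7358-0) mod 24)} = s_{14} = 11.

11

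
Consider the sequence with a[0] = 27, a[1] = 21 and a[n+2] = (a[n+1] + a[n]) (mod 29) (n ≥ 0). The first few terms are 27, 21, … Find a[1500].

Computing terms: a[0] = 27, a[1] = 21, a[2] = 19, a[3] = 11, a[4] = 1, a[5] = 12, a[6] = 13, a[7] = 25, a[8] = 9, a[9] = 5, a[10] = 14, a[11] = 19, a[12] = 4, a[13] = 23, a[14] = 27, a[15] = 21.
Since (a[14], a[15]) = (a[0], a[1]) = (27, 21) (two consecutive terms determine the rest), the sequence is periodic with period 14.
(1500 - 0) mod 14 = 2, so a[1500] = a[2] = 19.

19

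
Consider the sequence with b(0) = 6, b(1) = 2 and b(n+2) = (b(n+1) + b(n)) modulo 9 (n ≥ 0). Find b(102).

Computing terms: b(0) = 6; b(1) = 2; b(2) = 8; b(3) = 1; b(4) = 0; b(5) = 1; b(6) = 1; b(7) = 2; b(8) = 3; b(9) = 5; b(10) = 8; b(11) = 4; b(12) = 3; b(13) = 7; b(14) = 1; b(15) = 8; b(16) = 0; b(17) = 8; b(18) = 8; b(19) = 7; b(20) = 6; b(21) = 4; b(22) = 1; b(23) = 5; b(24) = 6; b(25) = 2.
The sequence repeats with period 24.
(102 - 0) mod 24 = 6, so b(102) = b(6) = 1.

1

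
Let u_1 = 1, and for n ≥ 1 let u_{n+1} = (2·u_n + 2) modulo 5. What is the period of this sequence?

4

We have u_1 = 1,  u_2 = 4,  u_3 = 0,  u_4 = 2,  u_5 = 1.
Since u_5 = u_1 = 1, the sequence is periodic with period 4.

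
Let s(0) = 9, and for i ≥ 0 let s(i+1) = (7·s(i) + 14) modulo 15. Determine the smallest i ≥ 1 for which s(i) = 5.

7

Computing terms: s(0) = 9,  s(1) = 2,  s(2) = 13,  s(3) = 0,  s(4) = 14,  s(5) = 7,  s(6) = 3,  s(7) = 5,  s(8) = 4,  s(9) = 12,  s(10) = 8,  s(11) = 10,  s(12) = 9.
The sequence repeats with period 12.
The value 5 first appears (with i ≥ 1) at s(7).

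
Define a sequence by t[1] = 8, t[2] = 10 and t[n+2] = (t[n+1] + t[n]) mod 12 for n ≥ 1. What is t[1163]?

6

Computing terms: t[1] = 8,  t[2] = 10,  t[3] = 6,  t[4] = 4,  t[5] = 10,  t[6] = 2,  t[7] = 0,  t[8] = 2,  t[9] = 2,  t[10] = 4,  t[11] = 6,  t[12] = 10,  t[13] = 4,  t[14] = 2,  t[15] = 6,  t[16] = 8,  t[17] = 2,  t[18] = 10,  t[19] = 0,  t[20] = 10,  t[21] = 10,  t[22] = 8,  t[23] = 6,  t[24] = 2,  t[25] = 8,  t[26] = 10.
The sequence repeats with period 24.
So t[1163] = t[1 + ((1163-1) mod 24)] = t[11] = 6.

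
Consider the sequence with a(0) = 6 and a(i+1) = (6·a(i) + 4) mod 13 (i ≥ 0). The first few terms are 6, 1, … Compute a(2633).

5

Computing terms: a(0) = 6, a(1) = 1, a(2) = 10, a(3) = 12, a(4) = 11, a(5) = 5, a(6) = 8, a(7) = 0, a(8) = 4, a(9) = 2, a(10) = 3, a(11) = 9, a(12) = 6.
Since a(12) = a(0) = 6, the sequence is periodic with period 12.
So a(2633) = a(0 + ((2633-0) mod 12)) = a(5) = 5.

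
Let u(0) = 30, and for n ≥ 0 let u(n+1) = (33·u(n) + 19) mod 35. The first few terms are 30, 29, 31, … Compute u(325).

29

We have u(0) = 30, u(1) = 29, u(2) = 31, u(3) = 27, u(4) = 0, u(5) = 19, u(6) = 16, u(7) = 22, u(8) = 10, u(9) = 34, u(10) = 21, u(11) = 12, u(12) = 30.
The sequence repeats with period 12.
(325 - 0) mod 12 = 1, so u(325) = u(1) = 29.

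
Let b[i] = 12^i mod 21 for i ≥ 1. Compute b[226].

9

We have b[1] = 12; b[2] = 18; b[3] = 6; b[4] = 9; b[5] = 3; b[6] = 15; b[7] = 12.
The sequence repeats with period 6.
So b[226] = b[1 + ((226-1) mod 6)] = b[4] = 9.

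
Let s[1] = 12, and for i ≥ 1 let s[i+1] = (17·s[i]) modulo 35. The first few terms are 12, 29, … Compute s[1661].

27

Computing terms: s[1] = 12; s[2] = 29; s[3] = 3; s[4] = 16; s[5] = 27; s[6] = 4; s[7] = 33; s[8] = 1; s[9] = 17; s[10] = 9; s[11] = 13; s[12] = 11; s[13] = 12.
Since s[13] = s[1] = 12, the sequence is periodic with period 12.
(1661 - 1) mod 12 = 4, so s[1661] = s[5] = 27.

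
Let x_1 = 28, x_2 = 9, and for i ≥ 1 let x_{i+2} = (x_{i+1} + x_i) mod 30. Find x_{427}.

Listing terms: x_1 = 28, x_2 = 9, x_3 = 7, x_4 = 16, x_5 = 23, x_6 = 9, x_7 = 2, x_8 = 11, x_9 = 13, x_{10} = 24, x_{11} = 7, x_{12} = 1, x_{13} = 8, x_{14} = 9, x_{15} = 17, x_{16} = 26, x_{17} = 13, x_{18} = 9, x_{19} = 22, x_{20} = 1, x_{21} = 23, x_{22} = 24, x_{23} = 17, x_{24} = 11, x_{25} = 28, x_{26} = 9.
Since (x_{25}, x_{26}) = (x_1, x_2) = (28, 9) (two consecutive terms determine the rest), the sequence is periodic with period 24.
(427 - 1) mod 24 = 18, so x_{427} = x_{19} = 22.

22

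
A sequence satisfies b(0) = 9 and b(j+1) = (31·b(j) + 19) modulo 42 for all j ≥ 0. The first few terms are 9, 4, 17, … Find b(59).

20

b(0) = 9, b(1) = 4, b(2) = 17, b(3) = 0, b(4) = 19, b(5) = 20, b(6) = 9.
The sequence repeats with period 6.
So b(59) = b(0 + ((59-0) mod 6)) = b(5) = 20.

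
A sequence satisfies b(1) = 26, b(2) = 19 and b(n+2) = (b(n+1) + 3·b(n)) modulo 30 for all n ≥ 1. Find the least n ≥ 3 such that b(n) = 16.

16

b(1) = 26, b(2) = 19, b(3) = 7, b(4) = 4, b(5) = 25, b(6) = 7, b(7) = 22, b(8) = 13, b(9) = 19, b(10) = 28, b(11) = 25, b(12) = 19, b(13) = 4, b(14) = 1, b(15) = 13, b(16) = 16, b(17) = 25, b(18) = 13, b(19) = 28, b(20) = 7, b(21) = 1, b(22) = 22, b(23) = 25, b(24) = 1, b(25) = 16, b(26) = 19, b(27) = 7.
Since (b(26), b(27)) = (b(2), b(3)) = (19, 7) (two consecutive terms determine the rest), the sequence is eventually periodic: after a pre-period of length 1 it cycles with period 24.
The value 16 first appears (with n ≥ 3) at b(16).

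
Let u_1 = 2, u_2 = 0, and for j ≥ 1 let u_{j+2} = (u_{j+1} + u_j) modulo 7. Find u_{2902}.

6

u_1 = 2,  u_2 = 0,  u_3 = 2,  u_4 = 2,  u_5 = 4,  u_6 = 6,  u_7 = 3,  u_8 = 2,  u_9 = 5,  u_{10} = 0,  u_{11} = 5,  u_{12} = 5,  u_{13} = 3,  u_{14} = 1,  u_{15} = 4,  u_{16} = 5,  u_{17} = 2,  u_{18} = 0.
The sequence repeats with period 16.
So u_{2902} = u_{1 + ((2902-1) mod 16)} = u_6 = 6.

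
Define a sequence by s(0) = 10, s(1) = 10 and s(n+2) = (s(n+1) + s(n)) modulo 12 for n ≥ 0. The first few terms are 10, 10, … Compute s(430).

s(0) = 10; s(1) = 10; s(2) = 8; s(3) = 6; s(4) = 2; s(5) = 8; s(6) = 10; s(7) = 6; s(8) = 4; s(9) = 10; s(10) = 2; s(11) = 0; s(12) = 2; s(13) = 2; s(14) = 4; s(15) = 6; s(16) = 10; s(17) = 4; s(18) = 2; s(19) = 6; s(20) = 8; s(21) = 2; s(22) = 10; s(23) = 0; s(24) = 10; s(25) = 10.
The sequence repeats with period 24.
So s(430) = s(0 + ((430-0) mod 24)) = s(22) = 10.

10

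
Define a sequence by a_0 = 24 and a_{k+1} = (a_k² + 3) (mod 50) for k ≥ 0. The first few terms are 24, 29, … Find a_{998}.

Computing terms: a_0 = 24,  a_1 = 29,  a_2 = 44,  a_3 = 39,  a_4 = 24.
Since a_4 = a_0 = 24, the sequence is periodic with period 4.
(998 - 0) mod 4 = 2, so a_{998} = a_2 = 44.

44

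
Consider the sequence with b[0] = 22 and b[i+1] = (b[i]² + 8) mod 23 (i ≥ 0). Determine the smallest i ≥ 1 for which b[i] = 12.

5

b[0] = 22, b[1] = 9, b[2] = 20, b[3] = 17, b[4] = 21, b[5] = 12, b[6] = 14, b[7] = 20.
Since b[7] = b[2] = 20, the sequence is eventually periodic: after a pre-period of length 2 it cycles with period 5.
The value 12 first appears (with i ≥ 1) at b[5].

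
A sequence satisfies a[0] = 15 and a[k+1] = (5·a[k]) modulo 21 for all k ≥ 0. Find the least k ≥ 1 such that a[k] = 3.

5

We have a[0] = 15,  a[1] = 12,  a[2] = 18,  a[3] = 6,  a[4] = 9,  a[5] = 3,  a[6] = 15.
The sequence repeats with period 6.
The value 3 first appears (with k ≥ 1) at a[5].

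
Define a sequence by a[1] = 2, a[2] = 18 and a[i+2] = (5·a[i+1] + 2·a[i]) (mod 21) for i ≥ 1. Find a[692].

15

We have a[1] = 2, a[2] = 18, a[3] = 10, a[4] = 2, a[5] = 9, a[6] = 7, a[7] = 11, a[8] = 6, a[9] = 10, a[10] = 20, a[11] = 15, a[12] = 10, a[13] = 17, a[14] = 0, a[15] = 13, a[16] = 2, a[17] = 15, a[18] = 16, a[19] = 5, a[20] = 15, a[21] = 1, a[22] = 14, a[23] = 9, a[24] = 10, a[25] = 5, a[26] = 3, a[27] = 4, a[28] = 5, a[29] = 12, a[30] = 7, a[31] = 17, a[32] = 15, a[33] = 4, a[34] = 8, a[35] = 6, a[36] = 4, a[37] = 11, a[38] = 0, a[39] = 1, a[40] = 5, a[41] = 6, a[42] = 19, a[43] = 2, a[44] = 6, a[45] = 13, a[46] = 14, a[47] = 12, a[48] = 4, a[49] = 2, a[50] = 18.
Since (a[49], a[50]) = (a[1], a[2]) = (2, 18) (two consecutive terms determine the rest), the sequence is periodic with period 48.
(692 - 1) mod 48 = 19, so a[692] = a[20] = 15.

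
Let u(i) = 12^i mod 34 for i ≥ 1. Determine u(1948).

u(1) = 12, u(2) = 8, u(3) = 28, u(4) = 30, u(5) = 20, u(6) = 2, u(7) = 24, u(8) = 16, u(9) = 22, u(10) = 26, u(11) = 6, u(12) = 4, u(13) = 14, u(14) = 32, u(15) = 10, u(16) = 18, u(17) = 12.
The sequence repeats with period 16.
So u(1948) = u(1 + ((1948-1) mod 16)) = u(12) = 4.

4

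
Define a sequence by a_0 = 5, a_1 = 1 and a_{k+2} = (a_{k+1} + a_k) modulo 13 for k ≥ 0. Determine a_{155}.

12

Computing terms: a_0 = 5,  a_1 = 1,  a_2 = 6,  a_3 = 7,  a_4 = 0,  a_5 = 7,  a_6 = 7,  a_7 = 1,  a_8 = 8,  a_9 = 9,  a_{10} = 4,  a_{11} = 0,  a_{12} = 4,  a_{13} = 4,  a_{14} = 8,  a_{15} = 12,  a_{16} = 7,  a_{17} = 6,  a_{18} = 0,  a_{19} = 6,  a_{20} = 6,  a_{21} = 12,  a_{22} = 5,  a_{23} = 4,  a_{24} = 9,  a_{25} = 0,  a_{26} = 9,  a_{27} = 9,  a_{28} = 5,  a_{29} = 1.
Since (a_{28}, a_{29}) = (a_0, a_1) = (5, 1) (two consecutive terms determine the rest), the sequence is periodic with period 28.
(155 - 0) mod 28 = 15, so a_{155} = a_{15} = 12.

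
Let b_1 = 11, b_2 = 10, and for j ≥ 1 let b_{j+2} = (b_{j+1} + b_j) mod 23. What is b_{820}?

8

Listing terms: b_1 = 11,  b_2 = 10,  b_3 = 21,  b_4 = 8,  b_5 = 6,  b_6 = 14,  b_7 = 20,  b_8 = 11,  b_9 = 8,  b_{10} = 19,  b_{11} = 4,  b_{12} = 0,  b_{13} = 4,  b_{14} = 4,  b_{15} = 8,  b_{16} = 12,  b_{17} = 20,  b_{18} = 9,  b_{19} = 6,  b_{20} = 15,  b_{21} = 21,  b_{22} = 13,  b_{23} = 11,  b_{24} = 1,  b_{25} = 12,  b_{26} = 13,  b_{27} = 2,  b_{28} = 15,  b_{29} = 17,  b_{30} = 9,  b_{31} = 3,  b_{32} = 12,  b_{33} = 15,  b_{34} = 4,  b_{35} = 19,  b_{36} = 0,  b_{37} = 19,  b_{38} = 19,  b_{39} = 15,  b_{40} = 11,  b_{41} = 3,  b_{42} = 14,  b_{43} = 17,  b_{44} = 8,  b_{45} = 2,  b_{46} = 10,  b_{47} = 12,  b_{48} = 22,  b_{49} = 11,  b_{50} = 10.
Since (b_{49}, b_{50}) = (b_1, b_2) = (11, 10) (two consecutive terms determine the rest), the sequence is periodic with period 48.
(820 - 1) mod 48 = 3, so b_{820} = b_4 = 8.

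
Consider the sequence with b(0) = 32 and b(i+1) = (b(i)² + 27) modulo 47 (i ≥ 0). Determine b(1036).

41

We have b(0) = 32; b(1) = 17; b(2) = 34; b(3) = 8; b(4) = 44; b(5) = 36; b(6) = 7; b(7) = 29; b(8) = 22; b(9) = 41; b(10) = 16; b(11) = 1; b(12) = 28; b(13) = 12; b(14) = 30; b(15) = 34.
Since b(15) = b(2) = 34, the sequence is eventually periodic: after a pre-period of length 2 it cycles with period 13.
For i ≥ 2, b(i) depends only on (i - 2) mod 13. (1036 - 2) mod 13 = 7, so b(1036) = b(9) = 41.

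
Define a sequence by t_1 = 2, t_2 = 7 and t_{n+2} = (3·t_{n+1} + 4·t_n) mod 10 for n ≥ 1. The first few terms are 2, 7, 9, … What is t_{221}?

7

t_1 = 2, t_2 = 7, t_3 = 9, t_4 = 5, t_5 = 1, t_6 = 3, t_7 = 3, t_8 = 1, t_9 = 5, t_{10} = 9, t_{11} = 7, t_{12} = 7, t_{13} = 9.
Since (t_{12}, t_{13}) = (t_2, t_3) = (7, 9) (two consecutive terms determine the rest), the sequence is eventually periodic: after a pre-period of length 1 it cycles with period 10.
For n ≥ 2, t_n depends only on (n - 2) mod 10. (221 - 2) mod 10 = 9, so t_{221} = t_{11} = 7.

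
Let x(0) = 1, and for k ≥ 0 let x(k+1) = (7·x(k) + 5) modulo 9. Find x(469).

x(0) = 1; x(1) = 3; x(2) = 8; x(3) = 7; x(4) = 0; x(5) = 5; x(6) = 4; x(7) = 6; x(8) = 2; x(9) = 1.
Since x(9) = x(0) = 1, the sequence is periodic with period 9.
So x(469) = x(0 + ((469-0) mod 9)) = x(1) = 3.

3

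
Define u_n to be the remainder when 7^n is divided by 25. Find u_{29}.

u_1 = 7; u_2 = 24; u_3 = 18; u_4 = 1; u_5 = 7.
The sequence repeats with period 4.
So u_{29} = u_{1 + ((29-1) mod 4)} = u_1 = 7.

7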